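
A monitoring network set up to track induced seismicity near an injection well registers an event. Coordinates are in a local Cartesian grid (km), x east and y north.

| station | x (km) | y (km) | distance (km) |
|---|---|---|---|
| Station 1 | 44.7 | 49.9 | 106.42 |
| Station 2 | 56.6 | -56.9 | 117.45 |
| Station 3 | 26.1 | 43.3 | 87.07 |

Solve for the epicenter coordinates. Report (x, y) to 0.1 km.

(-47.7, -2.9)

Circle about each station: (x − 44.7)² + (y − 49.9)² = 106.42²; (x − 56.6)² + (y + 56.9)² = 117.45²; (x − 26.1)² + (y − 43.3)² = 87.07².
Subtracting the Station 1 equation from the Station 2 and Station 3 equations removes the quadratic terms:
23.8 x − 213.6 y = -516.22
-37.2 x − 13.2 y = 1812.03
Solving the 2×2 system: x ≈ -47.7, y ≈ -2.9 km.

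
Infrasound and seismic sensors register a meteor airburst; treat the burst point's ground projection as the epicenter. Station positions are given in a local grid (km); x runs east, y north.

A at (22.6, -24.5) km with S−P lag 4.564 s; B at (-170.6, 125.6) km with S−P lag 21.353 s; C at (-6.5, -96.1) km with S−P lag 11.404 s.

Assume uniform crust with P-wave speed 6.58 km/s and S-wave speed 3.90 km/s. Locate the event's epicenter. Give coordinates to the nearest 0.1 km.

Distance from S−P lag: d = Δt · v_P v_S / (v_P − v_S) = Δt · (6.58·3.90)/(6.58−3.90) ≈ 9.5754·Δt.
So d_A = 43.70, d_B = 204.46, d_C = 109.20 km.
Circle about each station: (x − 22.6)² + (y + 24.5)² = 43.70²; (x + 170.6)² + (y − 125.6)² = 204.46²; (x + 6.5)² + (y + 96.1)² = 109.20².
Subtracting pairs of circle equations eliminates x²+y² and gives linear equations (the radical axes):
-386.4 x + 300.2 y = 3874.51
-58.2 x − 143.2 y = -1848.50
Solving the 2×2 system: x ≈ 0.0, y ≈ 12.9 km.

x ≈ 0.0 km, y ≈ 12.9 km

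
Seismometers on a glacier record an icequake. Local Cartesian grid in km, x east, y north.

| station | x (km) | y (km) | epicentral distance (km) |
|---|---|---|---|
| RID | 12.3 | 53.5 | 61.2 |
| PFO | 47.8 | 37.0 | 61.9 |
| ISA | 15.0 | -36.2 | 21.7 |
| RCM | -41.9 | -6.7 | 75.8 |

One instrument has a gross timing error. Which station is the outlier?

Solve using three stations at a time. Using PFO, ISA, RCM (subtract circle equations pairwise → linear system) gives (x, y) ≈ (32.2, -22.9).
Distances from that point to each station vs reported:
  RID: calculated 78.9 vs reported 61.2 → residual 17.7 km
  PFO: calculated 61.9 vs reported 61.9 → residual 0.0 km
  ISA: calculated 21.7 vs reported 21.7 → residual 0.0 km
  RCM: calculated 75.8 vs reported 75.8 → residual 0.0 km
PFO, ISA, RCM are mutually consistent (residuals ≈ 0); RID is off by 17.7 km.

RID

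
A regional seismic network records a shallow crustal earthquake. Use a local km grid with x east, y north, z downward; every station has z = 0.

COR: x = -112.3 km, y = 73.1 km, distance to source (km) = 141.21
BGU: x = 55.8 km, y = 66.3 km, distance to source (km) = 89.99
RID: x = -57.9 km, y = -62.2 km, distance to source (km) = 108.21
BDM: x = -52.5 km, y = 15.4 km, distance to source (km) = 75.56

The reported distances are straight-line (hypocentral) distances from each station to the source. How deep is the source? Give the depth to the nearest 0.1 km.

Each station gives a sphere (x−x_i)² + (y−y_i)² + z² = d_i² (stations at z=0).
Subtracting the COR sphere from BGU and RID: z² cancels, leaving linear equations in x and y:
336.2 x − 13.6 y = 1396.49
108.8 x − 270.6 y = -2502.79
Solving: x ≈ 4.603, y ≈ 11.100 km (keep extra digits for the depth step; rounded: 4.6, 11.1).
Then from the COR sphere: z² = 141.21² − (x + 112.3)² − (y − 73.1)² with x = 4.603, y = 11.100, so z ≈ 49.295 ≈ 49.3 km.

49.3 km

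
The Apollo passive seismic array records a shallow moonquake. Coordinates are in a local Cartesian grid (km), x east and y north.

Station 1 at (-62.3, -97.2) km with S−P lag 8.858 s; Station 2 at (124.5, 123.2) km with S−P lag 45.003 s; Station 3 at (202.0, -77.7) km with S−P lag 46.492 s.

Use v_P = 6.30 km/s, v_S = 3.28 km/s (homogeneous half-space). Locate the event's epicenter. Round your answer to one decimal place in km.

Distance from S−P lag: d = Δt · v_P v_S / (v_P − v_S) = Δt · (6.30·3.28)/(6.30−3.28) ≈ 6.8424·Δt.
So d_Station 1 = 60.61, d_Station 2 = 307.93, d_Station 3 = 318.12 km.
Circle about each station: (x + 62.3)² + (y + 97.2)² = 60.61²; (x − 124.5)² + (y − 123.2)² = 307.93²; (x − 202.0)² + (y + 77.7)² = 318.12².
Subtracting the Station 1 equation from the Station 2 and Station 3 equations removes the quadratic terms:
373.6 x + 440.8 y = -73797.95
528.6 x + 39.0 y = -64014.60
Solving the 2×2 system: x ≈ -116.0, y ≈ -69.1 km.
Check against Station 1 (with the unrounded x, y): √((x + 62.3)²+(y + 97.2)²) = 60.61 ≈ 60.61 km. ✓

-116.0 km east, -69.1 km north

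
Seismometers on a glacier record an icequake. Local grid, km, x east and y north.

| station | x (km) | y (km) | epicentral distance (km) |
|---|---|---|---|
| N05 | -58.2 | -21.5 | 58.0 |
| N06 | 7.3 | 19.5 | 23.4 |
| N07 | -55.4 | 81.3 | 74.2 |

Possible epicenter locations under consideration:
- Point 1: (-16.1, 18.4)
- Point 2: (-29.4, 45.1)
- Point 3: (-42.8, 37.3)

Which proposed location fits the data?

Point 1

For each candidate, compare |candidate − station| to the reported distance:
Point 1: residuals N05 0.0, N06 0.0, N07 0.0 → max 0.0 km
Point 2: residuals N05 14.6, N06 21.3, N07 29.6 → max 29.6 km
Point 3: residuals N05 2.8, N06 29.8, N07 28.4 → max 29.8 km
Only Point 1 has all residuals ≈ 0.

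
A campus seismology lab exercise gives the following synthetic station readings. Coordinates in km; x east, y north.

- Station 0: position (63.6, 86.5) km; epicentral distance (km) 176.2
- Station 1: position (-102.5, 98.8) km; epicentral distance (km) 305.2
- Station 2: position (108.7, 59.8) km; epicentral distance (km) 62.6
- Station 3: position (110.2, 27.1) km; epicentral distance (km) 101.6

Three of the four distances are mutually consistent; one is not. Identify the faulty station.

Station 2

Solve using three stations at a time. Using Station 0, Station 1, Station 3 (subtract circle equations pairwise → linear system) gives (x, y) ≈ (155.9, -63.5).
Distances from that point to each station vs reported:
  Station 0: calculated 176.1 vs reported 176.2 → residual 0.1 km
  Station 1: calculated 305.2 vs reported 305.2 → residual 0.0 km
  Station 2: calculated 132.0 vs reported 62.6 → residual 69.4 km
  Station 3: calculated 101.5 vs reported 101.6 → residual 0.1 km
Station 0, Station 1, Station 3 are mutually consistent (residuals ≈ 0); Station 2 is off by 69.4 km.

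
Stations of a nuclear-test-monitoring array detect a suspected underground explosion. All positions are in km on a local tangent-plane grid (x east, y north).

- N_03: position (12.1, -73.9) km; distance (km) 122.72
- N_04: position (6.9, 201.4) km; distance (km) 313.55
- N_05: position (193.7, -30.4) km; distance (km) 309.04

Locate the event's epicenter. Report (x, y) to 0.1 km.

Circle about each station: (x − 12.1)² + (y + 73.9)² = 122.72²; (x − 6.9)² + (y − 201.4)² = 313.55²; (x − 193.7)² + (y + 30.4)² = 309.04².
Subtracting pairs of circle equations eliminates x²+y² and gives linear equations (the radical axes):
-10.4 x + 550.6 y = -48251.45
363.2 x + 87.0 y = -47609.29
Solving the 2×2 system: x ≈ -109.6, y ≈ -89.7 km.

x ≈ -109.6 km, y ≈ -89.7 km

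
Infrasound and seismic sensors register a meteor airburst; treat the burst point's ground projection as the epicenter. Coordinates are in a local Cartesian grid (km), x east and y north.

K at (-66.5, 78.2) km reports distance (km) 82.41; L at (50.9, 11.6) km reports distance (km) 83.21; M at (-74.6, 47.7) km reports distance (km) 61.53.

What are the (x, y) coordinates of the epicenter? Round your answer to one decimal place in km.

-31.9 km east, 3.4 km north

Circle about each station: (x + 66.5)² + (y − 78.2)² = 82.41²; (x − 50.9)² + (y − 11.6)² = 83.21²; (x + 74.6)² + (y − 47.7)² = 61.53².
Subtracting the K equation from the L and M equations removes the quadratic terms:
234.8 x − 133.2 y = -7944.62
-16.2 x − 61.0 y = 308.43
Solving the 2×2 system: x ≈ -31.9, y ≈ 3.4 km.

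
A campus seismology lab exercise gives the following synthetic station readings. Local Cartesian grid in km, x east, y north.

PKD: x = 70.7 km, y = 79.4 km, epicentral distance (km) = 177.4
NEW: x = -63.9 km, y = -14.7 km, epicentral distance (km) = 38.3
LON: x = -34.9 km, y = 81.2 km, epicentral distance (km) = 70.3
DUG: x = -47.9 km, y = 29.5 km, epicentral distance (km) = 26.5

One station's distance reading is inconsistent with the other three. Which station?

Solve using three stations at a time. Using NEW, LON, DUG (subtract circle equations pairwise → linear system) gives (x, y) ≈ (-73.5, 22.4).
Distances from that point to each station vs reported:
  PKD: calculated 155.0 vs reported 177.4 → residual 22.4 km
  NEW: calculated 38.3 vs reported 38.3 → residual 0.0 km
  LON: calculated 70.3 vs reported 70.3 → residual 0.0 km
  DUG: calculated 26.5 vs reported 26.5 → residual 0.0 km
NEW, LON, DUG are mutually consistent (residuals ≈ 0); PKD is off by 22.4 km.

PKD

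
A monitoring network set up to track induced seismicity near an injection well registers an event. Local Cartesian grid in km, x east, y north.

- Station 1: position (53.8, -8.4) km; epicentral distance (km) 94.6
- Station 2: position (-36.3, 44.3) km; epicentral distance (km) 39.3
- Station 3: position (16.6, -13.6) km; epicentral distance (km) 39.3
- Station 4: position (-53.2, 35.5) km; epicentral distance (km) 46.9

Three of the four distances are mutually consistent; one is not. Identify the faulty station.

Station 1

Solve using three stations at a time. Using Station 2, Station 3, Station 4 (subtract circle equations pairwise → linear system) gives (x, y) ≈ (-11.7, 13.7).
Distances from that point to each station vs reported:
  Station 1: calculated 69.1 vs reported 94.6 → residual 25.5 km
  Station 2: calculated 39.3 vs reported 39.3 → residual 0.0 km
  Station 3: calculated 39.3 vs reported 39.3 → residual 0.0 km
  Station 4: calculated 46.9 vs reported 46.9 → residual 0.0 km
Station 2, Station 3, Station 4 are mutually consistent (residuals ≈ 0); Station 1 is off by 25.5 km.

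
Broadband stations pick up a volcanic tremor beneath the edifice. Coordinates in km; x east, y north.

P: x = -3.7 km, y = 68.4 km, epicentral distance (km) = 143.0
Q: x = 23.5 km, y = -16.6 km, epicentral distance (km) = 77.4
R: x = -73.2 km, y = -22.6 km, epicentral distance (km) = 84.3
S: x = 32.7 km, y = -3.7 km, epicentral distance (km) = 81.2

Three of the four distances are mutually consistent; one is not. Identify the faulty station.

Solve using three stations at a time. Using P, R, S (subtract circle equations pairwise → linear system) gives (x, y) ≈ (-6.9, -74.5).
Distances from that point to each station vs reported:
  P: calculated 143.0 vs reported 143.0 → residual 0.0 km
  Q: calculated 65.4 vs reported 77.4 → residual 12.0 km
  R: calculated 84.2 vs reported 84.3 → residual 0.1 km
  S: calculated 81.1 vs reported 81.2 → residual 0.1 km
P, R, S are mutually consistent (residuals ≈ 0); Q is off by 12.0 km.

Q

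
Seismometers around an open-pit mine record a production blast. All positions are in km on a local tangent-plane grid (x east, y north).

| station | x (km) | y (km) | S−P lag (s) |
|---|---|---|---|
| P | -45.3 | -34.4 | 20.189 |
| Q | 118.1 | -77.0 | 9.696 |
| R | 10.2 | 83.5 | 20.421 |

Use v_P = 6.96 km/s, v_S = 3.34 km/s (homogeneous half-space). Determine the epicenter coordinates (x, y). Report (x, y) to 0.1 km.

84.0 km east, -24.9 km north

Distance from S−P lag: d = Δt · v_P v_S / (v_P − v_S) = Δt · (6.96·3.34)/(6.96−3.34) ≈ 6.4217·Δt.
So d_P = 129.65, d_Q = 62.26, d_R = 131.14 km.
Circle about each station: (x + 45.3)² + (y + 34.4)² = 129.65²; (x − 118.1)² + (y + 77.0)² = 62.26²; (x − 10.2)² + (y − 83.5)² = 131.14².
Subtracting the P equation from the Q and R equations removes the quadratic terms:
326.8 x − 85.2 y = 29573.97
111.0 x + 235.8 y = 3452.26
Solving the 2×2 system: x ≈ 84.0, y ≈ -24.9 km.
Check against P (with the unrounded x, y): √((x + 45.3)²+(y + 34.4)²) = 129.65 ≈ 129.65 km. ✓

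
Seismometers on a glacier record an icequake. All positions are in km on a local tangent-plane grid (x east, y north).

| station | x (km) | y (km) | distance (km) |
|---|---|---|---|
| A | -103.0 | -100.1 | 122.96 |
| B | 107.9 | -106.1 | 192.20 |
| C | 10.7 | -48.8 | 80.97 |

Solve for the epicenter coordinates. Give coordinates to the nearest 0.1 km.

Circle about each station: (x + 103.0)² + (y + 100.1)² = 122.96²; (x − 107.9)² + (y + 106.1)² = 192.20²; (x − 10.7)² + (y + 48.8)² = 80.97².
Subtracting pairs of circle equations eliminates x²+y² and gives linear equations (the radical axes):
421.8 x − 12.0 y = -19551.07
227.4 x + 102.6 y = -9570.06
Solving the 2×2 system: x ≈ -46.1, y ≈ 8.9 km.
Check against A (with the unrounded x, y): √((x + 103.0)²+(y + 100.1)²) = 122.95 ≈ 122.96 km. ✓

x ≈ -46.1 km, y ≈ 8.9 km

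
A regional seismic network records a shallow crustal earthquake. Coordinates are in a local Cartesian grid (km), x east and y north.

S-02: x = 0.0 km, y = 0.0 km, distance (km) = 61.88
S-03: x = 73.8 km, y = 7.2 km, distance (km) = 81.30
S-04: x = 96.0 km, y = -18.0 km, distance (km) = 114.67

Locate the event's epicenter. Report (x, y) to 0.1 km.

Circle about each station: x² + y² = 61.88²; (x − 73.8)² + (y − 7.2)² = 81.30²; (x − 96.0)² + (y + 18.0)² = 114.67².
Subtracting pairs of circle equations eliminates x²+y² and gives linear equations (the radical axes):
147.6 x + 14.4 y = 2717.72
192.0 x − 36.0 y = 219.93
Solving the 2×2 system: x ≈ 12.5, y ≈ 60.6 km.

(12.5, 60.6)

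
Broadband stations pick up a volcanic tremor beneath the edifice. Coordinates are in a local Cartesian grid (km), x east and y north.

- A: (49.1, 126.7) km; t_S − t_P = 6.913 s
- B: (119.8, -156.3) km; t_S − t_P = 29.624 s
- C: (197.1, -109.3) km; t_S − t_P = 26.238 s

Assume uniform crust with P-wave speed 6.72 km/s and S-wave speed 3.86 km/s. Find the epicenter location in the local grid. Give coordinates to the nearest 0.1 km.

Distance from S−P lag: d = Δt · v_P v_S / (v_P − v_S) = Δt · (6.72·3.86)/(6.72−3.86) ≈ 9.0697·Δt.
So d_A = 62.70, d_B = 268.68, d_C = 237.97 km.
Circle about each station: (x − 49.1)² + (y − 126.7)² = 62.70²; (x − 119.8)² + (y + 156.3)² = 268.68²; (x − 197.1)² + (y + 109.3)² = 237.97².
Subtracting the A equation from the B and C equations removes the quadratic terms:
141.4 x − 566.0 y = -47939.62
296.0 x − 472.0 y = -20367.23
Solving the 2×2 system: x ≈ 110.1, y ≈ 112.2 km.

(110.1, 112.2)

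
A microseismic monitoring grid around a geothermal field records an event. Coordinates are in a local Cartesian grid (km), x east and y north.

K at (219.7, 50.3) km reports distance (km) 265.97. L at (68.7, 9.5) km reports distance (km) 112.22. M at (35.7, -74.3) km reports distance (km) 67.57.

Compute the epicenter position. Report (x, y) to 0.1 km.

x ≈ -27.0 km, y ≈ -49.1 km

Circle about each station: (x − 219.7)² + (y − 50.3)² = 265.97²; (x − 68.7)² + (y − 9.5)² = 112.22²; (x − 35.7)² + (y + 74.3)² = 67.57².
Subtracting pairs of circle equations eliminates x²+y² and gives linear equations (the radical axes):
-302.0 x − 81.6 y = 12158.47
-368.0 x − 249.2 y = 22171.14
Solving the 2×2 system: x ≈ -27.0, y ≈ -49.1 km.
Check against K (with the unrounded x, y): √((x − 219.7)²+(y − 50.3)²) = 265.97 ≈ 265.97 km. ✓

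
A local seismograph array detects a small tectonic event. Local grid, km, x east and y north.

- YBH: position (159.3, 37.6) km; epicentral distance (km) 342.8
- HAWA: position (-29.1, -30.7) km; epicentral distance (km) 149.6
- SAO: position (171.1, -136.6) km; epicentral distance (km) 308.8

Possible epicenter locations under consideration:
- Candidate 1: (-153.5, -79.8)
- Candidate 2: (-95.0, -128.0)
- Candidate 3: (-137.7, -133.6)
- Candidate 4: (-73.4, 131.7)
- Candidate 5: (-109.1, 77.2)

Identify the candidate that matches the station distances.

For each candidate, compare |candidate − station| to the reported distance:
Candidate 1: residuals YBH 8.7, HAWA 15.9, SAO 20.7 → max 20.7 km
Candidate 2: residuals YBH 39.3, HAWA 32.1, SAO 42.6 → max 42.6 km
Candidate 3: residuals YBH 0.0, HAWA 0.0, SAO 0.0 → max 0.0 km
Candidate 4: residuals YBH 91.8, HAWA 18.7, SAO 54.2 → max 91.8 km
Candidate 5: residuals YBH 71.5, HAWA 15.3, SAO 43.7 → max 71.5 km
Only Candidate 3 has all residuals ≈ 0.

Candidate 3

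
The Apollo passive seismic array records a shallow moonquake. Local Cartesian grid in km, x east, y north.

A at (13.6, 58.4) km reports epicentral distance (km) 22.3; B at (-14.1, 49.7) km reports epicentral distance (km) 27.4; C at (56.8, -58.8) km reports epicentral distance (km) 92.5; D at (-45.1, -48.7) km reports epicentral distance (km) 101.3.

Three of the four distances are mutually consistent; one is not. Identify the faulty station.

C

Solve using three stations at a time. Using A, B, D (subtract circle equations pairwise → linear system) gives (x, y) ≈ (9.9, 36.4).
Distances from that point to each station vs reported:
  A: calculated 22.3 vs reported 22.3 → residual 0.0 km
  B: calculated 27.4 vs reported 27.4 → residual 0.0 km
  C: calculated 106.1 vs reported 92.5 → residual 13.6 km
  D: calculated 101.3 vs reported 101.3 → residual 0.0 km
A, B, D are mutually consistent (residuals ≈ 0); C is off by 13.6 km.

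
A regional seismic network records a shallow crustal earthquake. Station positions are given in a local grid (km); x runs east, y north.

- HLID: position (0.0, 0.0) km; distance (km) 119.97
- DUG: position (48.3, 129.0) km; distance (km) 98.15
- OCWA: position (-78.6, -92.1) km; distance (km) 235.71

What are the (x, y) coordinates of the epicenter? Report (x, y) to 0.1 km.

108.4 km east, 51.4 km north

Circle about each station: x² + y² = 119.97²; (x − 48.3)² + (y − 129.0)² = 98.15²; (x + 78.6)² + (y + 92.1)² = 235.71².
Subtracting the HLID equation from the DUG and OCWA equations removes the quadratic terms:
96.6 x + 258.0 y = 23733.27
-157.2 x − 184.2 y = -26506.03
Solving the 2×2 system: x ≈ 108.4, y ≈ 51.4 km.
Check against HLID (with the unrounded x, y): √(x²+y²) = 119.95 ≈ 119.97 km. ✓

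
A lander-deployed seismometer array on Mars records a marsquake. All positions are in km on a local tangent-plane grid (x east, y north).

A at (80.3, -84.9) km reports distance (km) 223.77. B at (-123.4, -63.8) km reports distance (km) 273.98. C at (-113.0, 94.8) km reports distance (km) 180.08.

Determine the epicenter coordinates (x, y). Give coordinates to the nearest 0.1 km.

Circle about each station: (x − 80.3)² + (y + 84.9)² = 223.77²; (x + 123.4)² + (y + 63.8)² = 273.98²; (x + 113.0)² + (y − 94.8)² = 180.08².
Subtracting the A equation from the B and C equations removes the quadratic terms:
-407.4 x + 42.2 y = -19350.13
-386.6 x + 359.4 y = 25744.15
Solving the 2×2 system: x ≈ 61.8, y ≈ 138.1 km.

x ≈ 61.8 km, y ≈ 138.1 km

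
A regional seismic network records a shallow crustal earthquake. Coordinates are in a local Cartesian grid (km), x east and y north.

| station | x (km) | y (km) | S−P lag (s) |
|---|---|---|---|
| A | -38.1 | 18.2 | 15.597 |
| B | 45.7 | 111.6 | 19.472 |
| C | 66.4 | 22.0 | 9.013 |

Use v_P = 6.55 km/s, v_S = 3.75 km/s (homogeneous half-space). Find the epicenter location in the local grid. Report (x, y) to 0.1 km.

Distance from S−P lag: d = Δt · v_P v_S / (v_P − v_S) = Δt · (6.55·3.75)/(6.55−3.75) ≈ 8.7723·Δt.
So d_A = 136.82, d_B = 170.81, d_C = 79.06 km.
Circle about each station: (x + 38.1)² + (y − 18.2)² = 136.82²; (x − 45.7)² + (y − 111.6)² = 170.81²; (x − 66.4)² + (y − 22.0)² = 79.06².
Subtracting the A equation from the B and C equations removes the quadratic terms:
167.6 x + 186.8 y = 2303.86
209.0 x + 7.6 y = 15579.34
Solving the 2×2 system: x ≈ 76.6, y ≈ -56.4 km.

76.6 km east, -56.4 km north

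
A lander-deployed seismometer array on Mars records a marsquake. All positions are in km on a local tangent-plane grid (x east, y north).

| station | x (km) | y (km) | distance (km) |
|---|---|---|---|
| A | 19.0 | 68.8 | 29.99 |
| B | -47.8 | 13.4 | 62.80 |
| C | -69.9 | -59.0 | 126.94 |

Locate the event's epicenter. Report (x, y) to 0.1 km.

Circle about each station: (x − 19.0)² + (y − 68.8)² = 29.99²; (x + 47.8)² + (y − 13.4)² = 62.80²; (x + 69.9)² + (y + 59.0)² = 126.94².
Subtracting pairs of circle equations eliminates x²+y² and gives linear equations (the radical axes):
-133.6 x − 110.8 y = -5674.48
-177.8 x − 255.6 y = -11941.79
Solving the 2×2 system: x ≈ 8.8, y ≈ 40.6 km.

(8.8, 40.6)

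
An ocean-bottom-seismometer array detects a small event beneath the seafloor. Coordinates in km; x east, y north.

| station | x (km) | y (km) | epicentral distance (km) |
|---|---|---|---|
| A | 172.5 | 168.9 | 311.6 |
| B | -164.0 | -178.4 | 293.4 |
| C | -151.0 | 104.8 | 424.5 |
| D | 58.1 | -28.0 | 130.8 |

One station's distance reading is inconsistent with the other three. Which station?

Solve using three stations at a time. Using A, B, D (subtract circle equations pairwise → linear system) gives (x, y) ≈ (126.8, -139.3).
Distances from that point to each station vs reported:
  A: calculated 311.6 vs reported 311.6 → residual 0.0 km
  B: calculated 293.4 vs reported 293.4 → residual 0.0 km
  C: calculated 369.8 vs reported 424.5 → residual 54.7 km
  D: calculated 130.8 vs reported 130.8 → residual 0.0 km
A, B, D are mutually consistent (residuals ≈ 0); C is off by 54.7 km.

C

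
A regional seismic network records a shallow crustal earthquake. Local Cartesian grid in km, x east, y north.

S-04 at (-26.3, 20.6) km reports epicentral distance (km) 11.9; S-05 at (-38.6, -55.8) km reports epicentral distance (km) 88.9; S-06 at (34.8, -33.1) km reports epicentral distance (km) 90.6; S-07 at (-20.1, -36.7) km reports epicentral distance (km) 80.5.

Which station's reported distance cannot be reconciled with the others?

S-07

Solve using three stations at a time. Using S-04, S-05, S-06 (subtract circle equations pairwise → linear system) gives (x, y) ≈ (-27.8, 32.4).
Distances from that point to each station vs reported:
  S-04: calculated 11.9 vs reported 11.9 → residual 0.0 km
  S-05: calculated 88.9 vs reported 88.9 → residual 0.0 km
  S-06: calculated 90.6 vs reported 90.6 → residual 0.0 km
  S-07: calculated 69.6 vs reported 80.5 → residual 10.9 km
S-04, S-05, S-06 are mutually consistent (residuals ≈ 0); S-07 is off by 10.9 km.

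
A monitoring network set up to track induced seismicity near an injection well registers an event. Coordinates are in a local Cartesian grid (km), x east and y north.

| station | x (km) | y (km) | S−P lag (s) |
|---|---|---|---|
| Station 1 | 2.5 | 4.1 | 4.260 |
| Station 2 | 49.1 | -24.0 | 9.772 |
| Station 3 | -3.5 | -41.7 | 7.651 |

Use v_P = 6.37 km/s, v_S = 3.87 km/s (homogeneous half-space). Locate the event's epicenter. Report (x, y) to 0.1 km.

x ≈ -31.9 km, y ≈ 28.2 km

Distance from S−P lag: d = Δt · v_P v_S / (v_P − v_S) = Δt · (6.37·3.87)/(6.37−3.87) ≈ 9.8608·Δt.
So d_Station 1 = 42.01, d_Station 2 = 96.36, d_Station 3 = 75.44 km.
Circle about each station: (x − 2.5)² + (y − 4.1)² = 42.01²; (x − 49.1)² + (y + 24.0)² = 96.36²; (x + 3.5)² + (y + 41.7)² = 75.44².
Subtracting the Station 1 equation from the Station 2 and Station 3 equations removes the quadratic terms:
93.2 x − 56.2 y = -4556.66
-12.0 x − 91.6 y = -2198.27
Solving the 2×2 system: x ≈ -31.9, y ≈ 28.2 km.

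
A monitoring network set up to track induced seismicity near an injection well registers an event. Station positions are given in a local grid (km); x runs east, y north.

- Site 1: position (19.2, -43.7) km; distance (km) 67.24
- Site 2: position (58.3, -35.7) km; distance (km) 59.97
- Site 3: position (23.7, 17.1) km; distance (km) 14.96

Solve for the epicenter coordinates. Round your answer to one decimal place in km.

x ≈ 38.2 km, y ≈ 20.8 km

Circle about each station: (x − 19.2)² + (y + 43.7)² = 67.24²; (x − 58.3)² + (y + 35.7)² = 59.97²; (x − 23.7)² + (y − 17.1)² = 14.96².
Subtracting pairs of circle equations eliminates x²+y² and gives linear equations (the radical axes):
78.2 x + 16.0 y = 3319.87
9.0 x + 121.6 y = 2873.19
Solving the 2×2 system: x ≈ 38.2, y ≈ 20.8 km.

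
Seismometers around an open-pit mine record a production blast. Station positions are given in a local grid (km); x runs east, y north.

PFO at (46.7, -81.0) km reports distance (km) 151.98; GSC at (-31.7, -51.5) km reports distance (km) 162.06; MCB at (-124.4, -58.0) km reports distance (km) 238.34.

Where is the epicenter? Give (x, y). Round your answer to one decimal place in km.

Circle about each station: (x − 46.7)² + (y + 81.0)² = 151.98²; (x + 31.7)² + (y + 51.5)² = 162.06²; (x + 124.4)² + (y + 58.0)² = 238.34².
Subtracting the PFO equation from the GSC and MCB equations removes the quadratic terms:
-156.8 x + 59.0 y = -8250.27
-342.2 x + 46.0 y = -23610.57
Solving the 2×2 system: x ≈ 78.1, y ≈ 67.7 km.
Check against PFO (with the unrounded x, y): √((x − 46.7)²+(y + 81.0)²) = 152.01 ≈ 151.98 km. ✓

x ≈ 78.1 km, y ≈ 67.7 km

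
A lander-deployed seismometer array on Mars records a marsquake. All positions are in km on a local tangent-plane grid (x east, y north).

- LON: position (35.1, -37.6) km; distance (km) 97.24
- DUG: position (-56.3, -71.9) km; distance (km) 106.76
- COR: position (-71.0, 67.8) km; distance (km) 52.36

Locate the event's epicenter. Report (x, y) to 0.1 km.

x ≈ -32.6 km, y ≈ 32.2 km

Circle about each station: (x − 35.1)² + (y + 37.6)² = 97.24²; (x + 56.3)² + (y + 71.9)² = 106.76²; (x + 71.0)² + (y − 67.8)² = 52.36².
Subtracting pairs of circle equations eliminates x²+y² and gives linear equations (the radical axes):
-182.8 x − 68.6 y = 3751.45
-212.2 x + 210.8 y = 13706.12
Solving the 2×2 system: x ≈ -32.6, y ≈ 32.2 km.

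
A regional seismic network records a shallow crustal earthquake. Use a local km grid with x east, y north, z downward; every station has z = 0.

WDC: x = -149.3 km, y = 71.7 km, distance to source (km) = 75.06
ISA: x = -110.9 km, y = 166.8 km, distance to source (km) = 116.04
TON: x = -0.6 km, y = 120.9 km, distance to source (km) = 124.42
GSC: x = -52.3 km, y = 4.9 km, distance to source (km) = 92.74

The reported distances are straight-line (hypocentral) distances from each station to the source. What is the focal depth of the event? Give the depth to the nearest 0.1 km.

Each station gives a sphere (x−x_i)² + (y−y_i)² + z² = d_i² (stations at z=0).
Subtracting the WDC sphere from ISA and TON: z² cancels, leaving linear equations in x and y:
76.8 x + 190.2 y = 4858.39
297.4 x + 98.4 y = -22660.54
Solving: x ≈ -97.700, y ≈ 64.993 km (keep extra digits for the depth step; rounded: -97.7, 65.0).
Then from the WDC sphere: z² = 75.06² − (x + 149.3)² − (y − 71.7)² with x = -97.700, y = 64.993, so z ≈ 54.097 ≈ 54.1 km.
Check against GSC (with the unrounded solution): distance 92.73 ≈ 92.74 km. ✓

z ≈ 54.1 km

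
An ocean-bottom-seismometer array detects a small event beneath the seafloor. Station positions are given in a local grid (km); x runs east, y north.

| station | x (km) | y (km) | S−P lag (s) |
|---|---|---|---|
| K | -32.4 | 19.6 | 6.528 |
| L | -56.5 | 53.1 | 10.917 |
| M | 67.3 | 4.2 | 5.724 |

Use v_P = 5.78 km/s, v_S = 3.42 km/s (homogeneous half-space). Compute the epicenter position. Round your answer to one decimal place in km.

Distance from S−P lag: d = Δt · v_P v_S / (v_P − v_S) = Δt · (5.78·3.42)/(5.78−3.42) ≈ 8.3761·Δt.
So d_K = 54.68, d_L = 91.44, d_M = 47.94 km.
Circle about each station: (x + 32.4)² + (y − 19.6)² = 54.68²; (x + 56.5)² + (y − 53.1)² = 91.44²; (x − 67.3)² + (y − 4.2)² = 47.94².
Subtracting pairs of circle equations eliminates x²+y² and gives linear equations (the radical axes):
-48.2 x + 67.0 y = -793.43
199.4 x − 30.8 y = 3804.67
Solving the 2×2 system: x ≈ 19.4, y ≈ 2.1 km.

x ≈ 19.4 km, y ≈ 2.1 km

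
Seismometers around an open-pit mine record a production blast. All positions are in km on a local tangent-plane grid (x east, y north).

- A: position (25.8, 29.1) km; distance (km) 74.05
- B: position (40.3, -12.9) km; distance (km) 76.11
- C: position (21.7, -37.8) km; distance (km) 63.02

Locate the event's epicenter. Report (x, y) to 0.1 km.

Circle about each station: (x − 25.8)² + (y − 29.1)² = 74.05²; (x − 40.3)² + (y + 12.9)² = 76.11²; (x − 21.7)² + (y + 37.8)² = 63.02².
Subtracting the A equation from the B and C equations removes the quadratic terms:
29.0 x − 84.0 y = -31.28
-8.2 x − 133.8 y = 1899.16
Solving the 2×2 system: x ≈ -35.8, y ≈ -12.0 km.

-35.8 km east, -12.0 km north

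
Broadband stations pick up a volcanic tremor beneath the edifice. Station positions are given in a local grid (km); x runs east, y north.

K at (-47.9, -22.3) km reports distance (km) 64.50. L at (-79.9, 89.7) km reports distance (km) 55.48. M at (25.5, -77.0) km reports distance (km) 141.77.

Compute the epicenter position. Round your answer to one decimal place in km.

-51.4 km east, 42.1 km north

Circle about each station: (x + 47.9)² + (y + 22.3)² = 64.50²; (x + 79.9)² + (y − 89.7)² = 55.48²; (x − 25.5)² + (y + 77.0)² = 141.77².
Subtracting the K equation from the L and M equations removes the quadratic terms:
-64.0 x + 224.0 y = 12720.62
146.8 x − 109.4 y = -12150.93
Solving the 2×2 system: x ≈ -51.4, y ≈ 42.1 km.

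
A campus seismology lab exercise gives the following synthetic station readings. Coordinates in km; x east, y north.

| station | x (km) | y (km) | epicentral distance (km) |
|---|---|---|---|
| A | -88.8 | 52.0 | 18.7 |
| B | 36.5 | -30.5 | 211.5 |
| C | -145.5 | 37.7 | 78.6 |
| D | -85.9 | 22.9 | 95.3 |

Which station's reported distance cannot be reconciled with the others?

A

Solve using three stations at a time. Using B, C, D (subtract circle equations pairwise → linear system) gives (x, y) ≈ (-119.7, 112.2).
Distances from that point to each station vs reported:
  A: calculated 67.7 vs reported 18.7 → residual 49.0 km
  B: calculated 211.6 vs reported 211.5 → residual 0.1 km
  C: calculated 78.8 vs reported 78.6 → residual 0.2 km
  D: calculated 95.5 vs reported 95.3 → residual 0.2 km
B, C, D are mutually consistent (residuals ≈ 0); A is off by 49.0 km.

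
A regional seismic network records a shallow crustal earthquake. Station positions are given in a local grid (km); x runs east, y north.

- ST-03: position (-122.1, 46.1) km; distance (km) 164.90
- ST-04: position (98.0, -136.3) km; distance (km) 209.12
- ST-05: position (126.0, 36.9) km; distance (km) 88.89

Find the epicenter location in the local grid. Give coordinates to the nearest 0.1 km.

Circle about each station: (x + 122.1)² + (y − 46.1)² = 164.90²; (x − 98.0)² + (y + 136.3)² = 209.12²; (x − 126.0)² + (y − 36.9)² = 88.89².
Subtracting the ST-03 equation from the ST-04 and ST-05 equations removes the quadratic terms:
440.2 x − 364.8 y = -5391.09
496.2 x − 18.4 y = 19494.57
Solving the 2×2 system: x ≈ 41.7, y ≈ 65.1 km.

41.7 km east, 65.1 km north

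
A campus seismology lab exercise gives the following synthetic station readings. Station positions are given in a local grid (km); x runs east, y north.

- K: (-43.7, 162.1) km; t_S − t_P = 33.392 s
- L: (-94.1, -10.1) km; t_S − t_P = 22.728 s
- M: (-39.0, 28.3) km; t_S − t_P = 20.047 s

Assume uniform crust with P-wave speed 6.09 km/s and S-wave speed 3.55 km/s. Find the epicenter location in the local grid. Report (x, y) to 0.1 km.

80.4 km east, -93.6 km north

Distance from S−P lag: d = Δt · v_P v_S / (v_P − v_S) = Δt · (6.09·3.55)/(6.09−3.55) ≈ 8.5116·Δt.
So d_K = 284.22, d_L = 193.45, d_M = 170.63 km.
Circle about each station: (x + 43.7)² + (y − 162.1)² = 284.22²; (x + 94.1)² + (y + 10.1)² = 193.45²; (x + 39.0)² + (y − 28.3)² = 170.63².
Subtracting pairs of circle equations eliminates x²+y² and gives linear equations (the radical axes):
-100.8 x − 344.4 y = 24128.83
9.4 x − 267.6 y = 25802.20
Solving the 2×2 system: x ≈ 80.4, y ≈ -93.6 km.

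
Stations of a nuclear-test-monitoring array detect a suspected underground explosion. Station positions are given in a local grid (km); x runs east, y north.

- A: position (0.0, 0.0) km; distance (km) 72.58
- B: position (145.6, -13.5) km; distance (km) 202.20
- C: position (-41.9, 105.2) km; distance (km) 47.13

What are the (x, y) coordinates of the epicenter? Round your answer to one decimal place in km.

(-43.5, 58.1)

Circle about each station: x² + y² = 72.58²; (x − 145.6)² + (y + 13.5)² = 202.20²; (x + 41.9)² + (y − 105.2)² = 47.13².
Subtracting pairs of circle equations eliminates x²+y² and gives linear equations (the radical axes):
291.2 x − 27.0 y = -14235.37
-83.8 x + 210.4 y = 15869.27
Solving the 2×2 system: x ≈ -43.5, y ≈ 58.1 km.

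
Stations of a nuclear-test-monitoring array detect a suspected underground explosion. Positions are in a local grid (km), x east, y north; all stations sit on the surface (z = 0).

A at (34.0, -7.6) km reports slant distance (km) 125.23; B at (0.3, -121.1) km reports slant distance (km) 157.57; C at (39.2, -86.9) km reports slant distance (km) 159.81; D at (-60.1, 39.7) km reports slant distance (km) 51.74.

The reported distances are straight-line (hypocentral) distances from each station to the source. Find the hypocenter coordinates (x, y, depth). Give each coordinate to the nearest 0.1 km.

(-86.8, 6.8, 29.7)

Each station gives a sphere (x−x_i)² + (y−y_i)² + z² = d_i² (stations at z=0).
Subtracting the A sphere from B and C: z² cancels, leaving linear equations in x and y:
-67.4 x − 227.0 y = 4305.79
10.4 x − 158.6 y = -1982.19
Solving: x ≈ -86.806, y ≈ 6.806 km (keep extra digits for the depth step; rounded: -86.8, 6.8).
Then from the A sphere: z² = 125.23² − (x − 34.0)² − (y + 7.6)² with x = -86.806, y = 6.806, so z ≈ 29.680 ≈ 29.7 km.
Check against D (with the unrounded solution): distance 51.73 ≈ 51.74 km. ✓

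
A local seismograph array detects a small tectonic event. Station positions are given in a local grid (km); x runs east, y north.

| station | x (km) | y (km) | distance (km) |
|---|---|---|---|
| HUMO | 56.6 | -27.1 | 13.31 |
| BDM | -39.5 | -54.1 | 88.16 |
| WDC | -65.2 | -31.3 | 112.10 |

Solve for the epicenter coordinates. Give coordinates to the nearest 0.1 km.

Circle about each station: (x − 56.6)² + (y + 27.1)² = 13.31²; (x + 39.5)² + (y + 54.1)² = 88.16²; (x + 65.2)² + (y + 31.3)² = 112.10².
Subtracting the HUMO equation from the BDM and WDC equations removes the quadratic terms:
-192.2 x − 54.0 y = -7045.94
-243.6 x − 8.4 y = -11096.49
Solving the 2×2 system: x ≈ 46.8, y ≈ -36.1 km.

(46.8, -36.1)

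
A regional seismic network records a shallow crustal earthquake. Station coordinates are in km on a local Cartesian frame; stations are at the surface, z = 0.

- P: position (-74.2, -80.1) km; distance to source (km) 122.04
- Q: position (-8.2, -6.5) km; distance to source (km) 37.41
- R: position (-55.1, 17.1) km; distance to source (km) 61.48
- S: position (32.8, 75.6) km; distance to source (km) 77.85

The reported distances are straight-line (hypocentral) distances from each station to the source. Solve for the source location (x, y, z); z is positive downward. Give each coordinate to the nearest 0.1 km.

(-2.2, 13.4, 31.1)

Each station gives a sphere (x−x_i)² + (y−y_i)² + z² = d_i² (stations at z=0).
Subtracting the P sphere from Q and R: z² cancels, leaving linear equations in x and y:
132.0 x + 147.2 y = 1682.09
38.2 x + 194.4 y = 2520.74
Solving: x ≈ -2.199, y ≈ 13.399 km (keep extra digits for the depth step; rounded: -2.2, 13.4).
Then from the P sphere: z² = 122.04² − (x + 74.2)² − (y + 80.1)² with x = -2.199, y = 13.399, so z ≈ 31.106 ≈ 31.1 km.
Check against S (with the unrounded solution): distance 77.86 ≈ 77.85 km. ✓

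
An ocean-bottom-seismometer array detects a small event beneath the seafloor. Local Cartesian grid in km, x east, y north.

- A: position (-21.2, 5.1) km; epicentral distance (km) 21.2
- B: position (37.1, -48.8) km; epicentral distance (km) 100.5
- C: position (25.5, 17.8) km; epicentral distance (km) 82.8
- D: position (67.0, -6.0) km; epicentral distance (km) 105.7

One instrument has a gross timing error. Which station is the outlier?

C

Solve using three stations at a time. Using A, B, D (subtract circle equations pairwise → linear system) gives (x, y) ≈ (-35.2, 21.0).
Distances from that point to each station vs reported:
  A: calculated 21.2 vs reported 21.2 → residual 0.0 km
  B: calculated 100.5 vs reported 100.5 → residual 0.0 km
  C: calculated 60.8 vs reported 82.8 → residual 22.0 km
  D: calculated 105.7 vs reported 105.7 → residual 0.0 km
A, B, D are mutually consistent (residuals ≈ 0); C is off by 22.0 km.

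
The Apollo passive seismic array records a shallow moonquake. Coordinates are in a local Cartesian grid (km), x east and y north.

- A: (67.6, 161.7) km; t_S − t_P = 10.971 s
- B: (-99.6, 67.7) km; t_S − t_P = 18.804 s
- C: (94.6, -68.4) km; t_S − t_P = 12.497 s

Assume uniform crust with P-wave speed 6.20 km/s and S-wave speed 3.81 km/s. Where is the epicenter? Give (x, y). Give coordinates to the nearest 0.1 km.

Distance from S−P lag: d = Δt · v_P v_S / (v_P − v_S) = Δt · (6.20·3.81)/(6.20−3.81) ≈ 9.8837·Δt.
So d_A = 108.43, d_B = 185.85, d_C = 123.52 km.
Circle about each station: (x − 67.6)² + (y − 161.7)² = 108.43²; (x + 99.6)² + (y − 67.7)² = 185.85²; (x − 94.6)² + (y + 68.4)² = 123.52².
Subtracting the A equation from the B and C equations removes the quadratic terms:
-334.4 x − 188.0 y = -38996.36
54.0 x − 460.2 y = -20589.06
Solving the 2×2 system: x ≈ 85.8, y ≈ 54.8 km.
Check against A (with the unrounded x, y): √((x − 67.6)²+(y − 161.7)²) = 108.43 ≈ 108.43 km. ✓

x ≈ 85.8 km, y ≈ 54.8 km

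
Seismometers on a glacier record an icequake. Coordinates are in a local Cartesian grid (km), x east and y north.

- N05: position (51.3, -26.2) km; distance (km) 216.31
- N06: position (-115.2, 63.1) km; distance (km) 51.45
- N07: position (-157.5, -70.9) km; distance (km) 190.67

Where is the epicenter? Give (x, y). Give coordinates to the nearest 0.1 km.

x ≈ -113.0 km, y ≈ 114.5 km

Circle about each station: (x − 51.3)² + (y + 26.2)² = 216.31²; (x + 115.2)² + (y − 63.1)² = 51.45²; (x + 157.5)² + (y + 70.9)² = 190.67².
Subtracting the N05 equation from the N06 and N07 equations removes the quadratic terms:
-333.0 x + 178.6 y = 58077.43
-417.6 x − 89.4 y = 36949.90
Solving the 2×2 system: x ≈ -113.0, y ≈ 114.5 km.
Check against N05 (with the unrounded x, y): √((x − 51.3)²+(y + 26.2)²) = 216.31 ≈ 216.31 km. ✓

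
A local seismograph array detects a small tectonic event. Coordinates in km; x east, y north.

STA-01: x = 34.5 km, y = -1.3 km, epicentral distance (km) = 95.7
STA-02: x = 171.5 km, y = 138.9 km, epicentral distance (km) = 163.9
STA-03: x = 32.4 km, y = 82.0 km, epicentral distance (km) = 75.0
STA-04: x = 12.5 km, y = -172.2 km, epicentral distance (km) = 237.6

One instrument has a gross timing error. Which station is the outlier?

Solve using three stations at a time. Using STA-01, STA-03, STA-04 (subtract circle equations pairwise → linear system) gives (x, y) ≈ (-39.4, 59.7).
Distances from that point to each station vs reported:
  STA-01: calculated 95.9 vs reported 95.7 → residual 0.2 km
  STA-02: calculated 225.3 vs reported 163.9 → residual 61.4 km
  STA-03: calculated 75.2 vs reported 75.0 → residual 0.2 km
  STA-04: calculated 237.7 vs reported 237.6 → residual 0.1 km
STA-01, STA-03, STA-04 are mutually consistent (residuals ≈ 0); STA-02 is off by 61.4 km.

STA-02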